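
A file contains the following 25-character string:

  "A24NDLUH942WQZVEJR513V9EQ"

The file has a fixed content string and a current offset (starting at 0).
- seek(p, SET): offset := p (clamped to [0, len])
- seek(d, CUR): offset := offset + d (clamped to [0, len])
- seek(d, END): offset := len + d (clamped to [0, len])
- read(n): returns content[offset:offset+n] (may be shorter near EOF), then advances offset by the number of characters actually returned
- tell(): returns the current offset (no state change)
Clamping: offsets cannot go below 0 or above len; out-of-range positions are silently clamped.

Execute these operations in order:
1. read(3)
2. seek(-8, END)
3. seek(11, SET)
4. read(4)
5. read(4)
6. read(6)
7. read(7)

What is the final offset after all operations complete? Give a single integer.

After 1 (read(3)): returned 'A24', offset=3
After 2 (seek(-8, END)): offset=17
After 3 (seek(11, SET)): offset=11
After 4 (read(4)): returned 'WQZV', offset=15
After 5 (read(4)): returned 'EJR5', offset=19
After 6 (read(6)): returned '13V9EQ', offset=25
After 7 (read(7)): returned '', offset=25

Answer: 25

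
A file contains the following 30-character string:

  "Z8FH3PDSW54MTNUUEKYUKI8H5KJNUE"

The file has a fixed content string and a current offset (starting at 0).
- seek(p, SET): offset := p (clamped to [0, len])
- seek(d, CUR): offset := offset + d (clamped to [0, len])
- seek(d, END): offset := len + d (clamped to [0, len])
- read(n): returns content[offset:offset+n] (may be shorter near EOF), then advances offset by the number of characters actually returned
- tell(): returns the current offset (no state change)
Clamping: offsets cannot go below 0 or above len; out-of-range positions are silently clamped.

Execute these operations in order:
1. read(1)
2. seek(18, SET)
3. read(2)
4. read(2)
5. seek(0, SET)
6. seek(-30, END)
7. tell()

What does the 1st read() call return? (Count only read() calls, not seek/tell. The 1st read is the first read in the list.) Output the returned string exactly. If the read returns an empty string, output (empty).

After 1 (read(1)): returned 'Z', offset=1
After 2 (seek(18, SET)): offset=18
After 3 (read(2)): returned 'YU', offset=20
After 4 (read(2)): returned 'KI', offset=22
After 5 (seek(0, SET)): offset=0
After 6 (seek(-30, END)): offset=0
After 7 (tell()): offset=0

Answer: Z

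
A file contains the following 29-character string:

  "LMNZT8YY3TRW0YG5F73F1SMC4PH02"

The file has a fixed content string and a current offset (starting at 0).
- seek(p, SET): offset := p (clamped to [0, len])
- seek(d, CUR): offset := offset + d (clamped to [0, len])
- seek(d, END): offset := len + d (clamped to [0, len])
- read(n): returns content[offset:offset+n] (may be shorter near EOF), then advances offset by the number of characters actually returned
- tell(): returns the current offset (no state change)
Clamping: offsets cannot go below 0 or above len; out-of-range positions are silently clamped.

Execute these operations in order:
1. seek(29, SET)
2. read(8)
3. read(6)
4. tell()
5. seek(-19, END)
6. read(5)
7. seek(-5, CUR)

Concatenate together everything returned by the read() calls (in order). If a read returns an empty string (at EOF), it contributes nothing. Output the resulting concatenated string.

Answer: RW0YG

Derivation:
After 1 (seek(29, SET)): offset=29
After 2 (read(8)): returned '', offset=29
After 3 (read(6)): returned '', offset=29
After 4 (tell()): offset=29
After 5 (seek(-19, END)): offset=10
After 6 (read(5)): returned 'RW0YG', offset=15
After 7 (seek(-5, CUR)): offset=10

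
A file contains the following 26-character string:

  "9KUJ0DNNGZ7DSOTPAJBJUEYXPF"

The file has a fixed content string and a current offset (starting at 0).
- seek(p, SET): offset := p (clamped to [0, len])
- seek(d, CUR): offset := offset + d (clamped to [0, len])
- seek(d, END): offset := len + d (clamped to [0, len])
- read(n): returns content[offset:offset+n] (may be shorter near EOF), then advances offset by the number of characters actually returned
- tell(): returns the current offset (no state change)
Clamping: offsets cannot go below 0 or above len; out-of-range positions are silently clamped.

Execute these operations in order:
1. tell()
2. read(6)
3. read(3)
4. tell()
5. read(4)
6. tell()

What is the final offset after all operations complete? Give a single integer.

After 1 (tell()): offset=0
After 2 (read(6)): returned '9KUJ0D', offset=6
After 3 (read(3)): returned 'NNG', offset=9
After 4 (tell()): offset=9
After 5 (read(4)): returned 'Z7DS', offset=13
After 6 (tell()): offset=13

Answer: 13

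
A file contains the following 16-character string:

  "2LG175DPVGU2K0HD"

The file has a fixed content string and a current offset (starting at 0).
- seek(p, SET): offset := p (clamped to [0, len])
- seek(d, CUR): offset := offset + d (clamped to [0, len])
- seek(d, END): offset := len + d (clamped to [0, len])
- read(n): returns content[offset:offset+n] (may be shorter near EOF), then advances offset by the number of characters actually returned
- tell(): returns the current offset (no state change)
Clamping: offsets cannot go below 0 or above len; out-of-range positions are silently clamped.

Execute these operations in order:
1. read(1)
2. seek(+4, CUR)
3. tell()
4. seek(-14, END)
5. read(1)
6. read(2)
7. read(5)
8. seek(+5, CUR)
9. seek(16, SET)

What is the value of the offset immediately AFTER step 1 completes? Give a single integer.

Answer: 1

Derivation:
After 1 (read(1)): returned '2', offset=1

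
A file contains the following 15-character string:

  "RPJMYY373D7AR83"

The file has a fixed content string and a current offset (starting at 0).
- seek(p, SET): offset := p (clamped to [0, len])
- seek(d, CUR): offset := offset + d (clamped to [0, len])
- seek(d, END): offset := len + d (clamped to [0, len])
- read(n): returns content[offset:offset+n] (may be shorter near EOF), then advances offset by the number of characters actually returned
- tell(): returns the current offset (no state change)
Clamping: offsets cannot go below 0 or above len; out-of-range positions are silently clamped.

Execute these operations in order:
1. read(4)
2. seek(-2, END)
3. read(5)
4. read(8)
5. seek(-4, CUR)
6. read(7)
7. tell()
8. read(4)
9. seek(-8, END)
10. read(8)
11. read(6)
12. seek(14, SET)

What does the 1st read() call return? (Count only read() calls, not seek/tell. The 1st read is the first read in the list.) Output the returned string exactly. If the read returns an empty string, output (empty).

Answer: RPJM

Derivation:
After 1 (read(4)): returned 'RPJM', offset=4
After 2 (seek(-2, END)): offset=13
After 3 (read(5)): returned '83', offset=15
After 4 (read(8)): returned '', offset=15
After 5 (seek(-4, CUR)): offset=11
After 6 (read(7)): returned 'AR83', offset=15
After 7 (tell()): offset=15
After 8 (read(4)): returned '', offset=15
After 9 (seek(-8, END)): offset=7
After 10 (read(8)): returned '73D7AR83', offset=15
After 11 (read(6)): returned '', offset=15
After 12 (seek(14, SET)): offset=14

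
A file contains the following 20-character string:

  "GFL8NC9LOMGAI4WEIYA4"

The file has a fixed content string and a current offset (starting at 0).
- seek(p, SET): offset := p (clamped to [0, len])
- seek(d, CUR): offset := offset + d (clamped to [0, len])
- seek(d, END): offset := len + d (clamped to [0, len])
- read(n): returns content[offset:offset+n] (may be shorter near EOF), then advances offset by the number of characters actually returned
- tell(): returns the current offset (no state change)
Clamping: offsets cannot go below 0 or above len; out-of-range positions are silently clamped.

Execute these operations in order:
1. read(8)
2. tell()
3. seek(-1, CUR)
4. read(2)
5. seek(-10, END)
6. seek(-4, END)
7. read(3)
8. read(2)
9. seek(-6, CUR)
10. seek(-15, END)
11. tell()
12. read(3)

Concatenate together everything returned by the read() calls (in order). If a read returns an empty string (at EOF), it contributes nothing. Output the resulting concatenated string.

After 1 (read(8)): returned 'GFL8NC9L', offset=8
After 2 (tell()): offset=8
After 3 (seek(-1, CUR)): offset=7
After 4 (read(2)): returned 'LO', offset=9
After 5 (seek(-10, END)): offset=10
After 6 (seek(-4, END)): offset=16
After 7 (read(3)): returned 'IYA', offset=19
After 8 (read(2)): returned '4', offset=20
After 9 (seek(-6, CUR)): offset=14
After 10 (seek(-15, END)): offset=5
After 11 (tell()): offset=5
After 12 (read(3)): returned 'C9L', offset=8

Answer: GFL8NC9LLOIYA4C9L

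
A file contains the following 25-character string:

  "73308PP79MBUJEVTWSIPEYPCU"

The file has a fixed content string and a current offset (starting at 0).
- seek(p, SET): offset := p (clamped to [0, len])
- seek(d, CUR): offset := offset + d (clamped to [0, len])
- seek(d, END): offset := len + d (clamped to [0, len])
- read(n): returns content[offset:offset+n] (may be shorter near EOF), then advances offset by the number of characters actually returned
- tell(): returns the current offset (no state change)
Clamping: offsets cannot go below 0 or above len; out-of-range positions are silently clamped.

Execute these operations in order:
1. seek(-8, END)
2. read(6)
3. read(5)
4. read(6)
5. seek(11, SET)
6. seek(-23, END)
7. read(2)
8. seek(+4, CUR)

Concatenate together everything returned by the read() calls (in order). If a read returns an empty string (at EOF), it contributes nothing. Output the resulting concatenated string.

After 1 (seek(-8, END)): offset=17
After 2 (read(6)): returned 'SIPEYP', offset=23
After 3 (read(5)): returned 'CU', offset=25
After 4 (read(6)): returned '', offset=25
After 5 (seek(11, SET)): offset=11
After 6 (seek(-23, END)): offset=2
After 7 (read(2)): returned '30', offset=4
After 8 (seek(+4, CUR)): offset=8

Answer: SIPEYPCU30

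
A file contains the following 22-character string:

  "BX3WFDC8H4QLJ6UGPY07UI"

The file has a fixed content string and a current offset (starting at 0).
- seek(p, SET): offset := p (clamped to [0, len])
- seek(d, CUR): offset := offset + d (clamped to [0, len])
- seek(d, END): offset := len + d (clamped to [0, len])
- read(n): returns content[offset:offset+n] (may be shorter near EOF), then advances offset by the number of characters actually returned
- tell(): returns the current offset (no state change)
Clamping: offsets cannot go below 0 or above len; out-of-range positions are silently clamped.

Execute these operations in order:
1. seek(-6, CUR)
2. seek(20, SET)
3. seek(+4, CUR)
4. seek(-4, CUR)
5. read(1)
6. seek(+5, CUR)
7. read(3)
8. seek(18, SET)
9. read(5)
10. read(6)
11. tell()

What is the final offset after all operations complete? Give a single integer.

After 1 (seek(-6, CUR)): offset=0
After 2 (seek(20, SET)): offset=20
After 3 (seek(+4, CUR)): offset=22
After 4 (seek(-4, CUR)): offset=18
After 5 (read(1)): returned '0', offset=19
After 6 (seek(+5, CUR)): offset=22
After 7 (read(3)): returned '', offset=22
After 8 (seek(18, SET)): offset=18
After 9 (read(5)): returned '07UI', offset=22
After 10 (read(6)): returned '', offset=22
After 11 (tell()): offset=22

Answer: 22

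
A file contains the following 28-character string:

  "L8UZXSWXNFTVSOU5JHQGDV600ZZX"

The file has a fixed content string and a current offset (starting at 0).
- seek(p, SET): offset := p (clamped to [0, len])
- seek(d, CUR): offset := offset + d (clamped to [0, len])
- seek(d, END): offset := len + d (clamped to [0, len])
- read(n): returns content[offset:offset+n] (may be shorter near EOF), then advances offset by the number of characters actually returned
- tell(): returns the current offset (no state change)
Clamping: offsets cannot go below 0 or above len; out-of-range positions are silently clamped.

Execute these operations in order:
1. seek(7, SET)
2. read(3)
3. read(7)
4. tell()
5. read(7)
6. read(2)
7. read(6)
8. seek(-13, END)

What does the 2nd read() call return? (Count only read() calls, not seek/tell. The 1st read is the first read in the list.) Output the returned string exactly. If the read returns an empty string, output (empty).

After 1 (seek(7, SET)): offset=7
After 2 (read(3)): returned 'XNF', offset=10
After 3 (read(7)): returned 'TVSOU5J', offset=17
After 4 (tell()): offset=17
After 5 (read(7)): returned 'HQGDV60', offset=24
After 6 (read(2)): returned '0Z', offset=26
After 7 (read(6)): returned 'ZX', offset=28
After 8 (seek(-13, END)): offset=15

Answer: TVSOU5J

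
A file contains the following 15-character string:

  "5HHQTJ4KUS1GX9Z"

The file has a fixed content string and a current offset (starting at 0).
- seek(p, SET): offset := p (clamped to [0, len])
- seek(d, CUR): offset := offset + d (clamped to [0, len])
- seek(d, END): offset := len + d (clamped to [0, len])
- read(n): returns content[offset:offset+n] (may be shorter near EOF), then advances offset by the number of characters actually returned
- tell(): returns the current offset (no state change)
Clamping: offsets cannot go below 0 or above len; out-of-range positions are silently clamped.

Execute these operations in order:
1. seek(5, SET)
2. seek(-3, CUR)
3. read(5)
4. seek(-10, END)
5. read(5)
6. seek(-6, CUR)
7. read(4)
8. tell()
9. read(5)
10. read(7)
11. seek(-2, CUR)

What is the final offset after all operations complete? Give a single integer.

After 1 (seek(5, SET)): offset=5
After 2 (seek(-3, CUR)): offset=2
After 3 (read(5)): returned 'HQTJ4', offset=7
After 4 (seek(-10, END)): offset=5
After 5 (read(5)): returned 'J4KUS', offset=10
After 6 (seek(-6, CUR)): offset=4
After 7 (read(4)): returned 'TJ4K', offset=8
After 8 (tell()): offset=8
After 9 (read(5)): returned 'US1GX', offset=13
After 10 (read(7)): returned '9Z', offset=15
After 11 (seek(-2, CUR)): offset=13

Answer: 13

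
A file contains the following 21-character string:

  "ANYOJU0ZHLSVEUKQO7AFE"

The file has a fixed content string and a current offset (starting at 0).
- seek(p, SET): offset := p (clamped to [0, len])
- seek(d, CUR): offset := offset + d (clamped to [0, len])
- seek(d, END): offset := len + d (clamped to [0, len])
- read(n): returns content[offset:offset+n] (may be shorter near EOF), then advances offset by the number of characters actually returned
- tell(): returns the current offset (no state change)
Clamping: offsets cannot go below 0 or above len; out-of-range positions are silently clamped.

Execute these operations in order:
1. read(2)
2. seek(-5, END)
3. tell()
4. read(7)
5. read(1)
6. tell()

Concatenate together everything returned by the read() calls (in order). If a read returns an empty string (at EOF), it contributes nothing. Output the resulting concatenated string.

After 1 (read(2)): returned 'AN', offset=2
After 2 (seek(-5, END)): offset=16
After 3 (tell()): offset=16
After 4 (read(7)): returned 'O7AFE', offset=21
After 5 (read(1)): returned '', offset=21
After 6 (tell()): offset=21

Answer: ANO7AFE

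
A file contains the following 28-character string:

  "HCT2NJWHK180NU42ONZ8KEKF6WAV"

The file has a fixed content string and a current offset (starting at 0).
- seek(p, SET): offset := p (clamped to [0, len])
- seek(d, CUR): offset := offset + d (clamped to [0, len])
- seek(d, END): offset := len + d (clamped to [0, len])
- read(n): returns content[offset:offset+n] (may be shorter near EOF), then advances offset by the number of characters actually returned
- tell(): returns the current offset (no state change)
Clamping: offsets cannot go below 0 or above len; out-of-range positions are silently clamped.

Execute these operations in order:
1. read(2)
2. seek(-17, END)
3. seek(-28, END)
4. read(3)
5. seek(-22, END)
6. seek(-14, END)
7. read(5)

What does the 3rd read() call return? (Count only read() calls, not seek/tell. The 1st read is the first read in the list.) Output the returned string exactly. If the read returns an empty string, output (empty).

Answer: 42ONZ

Derivation:
After 1 (read(2)): returned 'HC', offset=2
After 2 (seek(-17, END)): offset=11
After 3 (seek(-28, END)): offset=0
After 4 (read(3)): returned 'HCT', offset=3
After 5 (seek(-22, END)): offset=6
After 6 (seek(-14, END)): offset=14
After 7 (read(5)): returned '42ONZ', offset=19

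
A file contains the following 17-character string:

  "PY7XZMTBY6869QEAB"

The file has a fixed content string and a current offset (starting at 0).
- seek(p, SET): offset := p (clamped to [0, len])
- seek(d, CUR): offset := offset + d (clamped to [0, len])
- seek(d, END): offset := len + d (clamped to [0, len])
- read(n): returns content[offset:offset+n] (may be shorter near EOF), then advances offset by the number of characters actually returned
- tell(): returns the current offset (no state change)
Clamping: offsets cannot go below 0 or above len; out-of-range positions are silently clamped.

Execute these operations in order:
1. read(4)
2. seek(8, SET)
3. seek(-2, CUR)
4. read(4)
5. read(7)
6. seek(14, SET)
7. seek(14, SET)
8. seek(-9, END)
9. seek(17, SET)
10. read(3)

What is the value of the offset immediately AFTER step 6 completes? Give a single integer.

Answer: 14

Derivation:
After 1 (read(4)): returned 'PY7X', offset=4
After 2 (seek(8, SET)): offset=8
After 3 (seek(-2, CUR)): offset=6
After 4 (read(4)): returned 'TBY6', offset=10
After 5 (read(7)): returned '869QEAB', offset=17
After 6 (seek(14, SET)): offset=14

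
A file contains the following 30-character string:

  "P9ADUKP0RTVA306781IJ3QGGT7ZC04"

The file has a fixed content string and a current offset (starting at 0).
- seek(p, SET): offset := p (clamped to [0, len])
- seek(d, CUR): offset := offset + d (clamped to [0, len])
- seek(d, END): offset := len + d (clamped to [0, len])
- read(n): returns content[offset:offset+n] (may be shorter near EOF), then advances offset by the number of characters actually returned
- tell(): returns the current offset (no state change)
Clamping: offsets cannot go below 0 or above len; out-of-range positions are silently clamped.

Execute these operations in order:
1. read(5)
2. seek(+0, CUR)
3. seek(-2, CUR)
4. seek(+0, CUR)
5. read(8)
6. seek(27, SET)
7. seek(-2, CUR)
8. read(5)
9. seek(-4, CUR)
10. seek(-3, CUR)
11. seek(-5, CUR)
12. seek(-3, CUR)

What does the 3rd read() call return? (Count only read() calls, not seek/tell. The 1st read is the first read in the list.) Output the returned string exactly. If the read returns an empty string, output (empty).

Answer: 7ZC04

Derivation:
After 1 (read(5)): returned 'P9ADU', offset=5
After 2 (seek(+0, CUR)): offset=5
After 3 (seek(-2, CUR)): offset=3
After 4 (seek(+0, CUR)): offset=3
After 5 (read(8)): returned 'DUKP0RTV', offset=11
After 6 (seek(27, SET)): offset=27
After 7 (seek(-2, CUR)): offset=25
After 8 (read(5)): returned '7ZC04', offset=30
After 9 (seek(-4, CUR)): offset=26
After 10 (seek(-3, CUR)): offset=23
After 11 (seek(-5, CUR)): offset=18
After 12 (seek(-3, CUR)): offset=15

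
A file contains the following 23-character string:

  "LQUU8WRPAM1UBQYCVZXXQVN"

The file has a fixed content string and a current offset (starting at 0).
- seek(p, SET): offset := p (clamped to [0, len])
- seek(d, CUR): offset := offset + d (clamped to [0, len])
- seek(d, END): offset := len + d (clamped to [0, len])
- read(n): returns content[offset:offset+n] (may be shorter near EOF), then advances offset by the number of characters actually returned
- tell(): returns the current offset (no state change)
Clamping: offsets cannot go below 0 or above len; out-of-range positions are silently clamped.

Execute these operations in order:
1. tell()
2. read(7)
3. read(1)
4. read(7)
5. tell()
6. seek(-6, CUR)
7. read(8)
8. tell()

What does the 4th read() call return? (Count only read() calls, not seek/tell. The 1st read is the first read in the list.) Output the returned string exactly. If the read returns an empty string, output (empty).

After 1 (tell()): offset=0
After 2 (read(7)): returned 'LQUU8WR', offset=7
After 3 (read(1)): returned 'P', offset=8
After 4 (read(7)): returned 'AM1UBQY', offset=15
After 5 (tell()): offset=15
After 6 (seek(-6, CUR)): offset=9
After 7 (read(8)): returned 'M1UBQYCV', offset=17
After 8 (tell()): offset=17

Answer: M1UBQYCV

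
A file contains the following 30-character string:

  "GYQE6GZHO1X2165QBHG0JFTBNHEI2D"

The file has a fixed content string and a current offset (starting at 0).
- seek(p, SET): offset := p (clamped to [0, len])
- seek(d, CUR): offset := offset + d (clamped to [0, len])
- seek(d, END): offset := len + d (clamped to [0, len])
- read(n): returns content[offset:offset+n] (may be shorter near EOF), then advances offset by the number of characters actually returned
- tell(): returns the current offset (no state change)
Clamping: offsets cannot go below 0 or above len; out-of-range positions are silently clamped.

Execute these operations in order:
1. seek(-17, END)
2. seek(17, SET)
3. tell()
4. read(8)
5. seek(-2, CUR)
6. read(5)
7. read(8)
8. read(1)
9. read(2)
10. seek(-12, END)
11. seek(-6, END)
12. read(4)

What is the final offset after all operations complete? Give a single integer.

Answer: 28

Derivation:
After 1 (seek(-17, END)): offset=13
After 2 (seek(17, SET)): offset=17
After 3 (tell()): offset=17
After 4 (read(8)): returned 'HG0JFTBN', offset=25
After 5 (seek(-2, CUR)): offset=23
After 6 (read(5)): returned 'BNHEI', offset=28
After 7 (read(8)): returned '2D', offset=30
After 8 (read(1)): returned '', offset=30
After 9 (read(2)): returned '', offset=30
After 10 (seek(-12, END)): offset=18
After 11 (seek(-6, END)): offset=24
After 12 (read(4)): returned 'NHEI', offset=28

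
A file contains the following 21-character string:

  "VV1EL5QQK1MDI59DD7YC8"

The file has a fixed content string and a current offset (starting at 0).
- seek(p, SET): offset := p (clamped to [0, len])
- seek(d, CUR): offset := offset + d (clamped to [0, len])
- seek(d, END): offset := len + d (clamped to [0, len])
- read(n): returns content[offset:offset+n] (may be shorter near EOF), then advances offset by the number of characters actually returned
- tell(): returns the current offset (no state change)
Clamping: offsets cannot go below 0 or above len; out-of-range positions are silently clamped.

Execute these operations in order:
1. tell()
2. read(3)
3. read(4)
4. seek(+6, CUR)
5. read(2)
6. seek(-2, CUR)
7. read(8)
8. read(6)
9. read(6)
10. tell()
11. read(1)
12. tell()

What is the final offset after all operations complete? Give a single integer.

After 1 (tell()): offset=0
After 2 (read(3)): returned 'VV1', offset=3
After 3 (read(4)): returned 'EL5Q', offset=7
After 4 (seek(+6, CUR)): offset=13
After 5 (read(2)): returned '59', offset=15
After 6 (seek(-2, CUR)): offset=13
After 7 (read(8)): returned '59DD7YC8', offset=21
After 8 (read(6)): returned '', offset=21
After 9 (read(6)): returned '', offset=21
After 10 (tell()): offset=21
After 11 (read(1)): returned '', offset=21
After 12 (tell()): offset=21

Answer: 21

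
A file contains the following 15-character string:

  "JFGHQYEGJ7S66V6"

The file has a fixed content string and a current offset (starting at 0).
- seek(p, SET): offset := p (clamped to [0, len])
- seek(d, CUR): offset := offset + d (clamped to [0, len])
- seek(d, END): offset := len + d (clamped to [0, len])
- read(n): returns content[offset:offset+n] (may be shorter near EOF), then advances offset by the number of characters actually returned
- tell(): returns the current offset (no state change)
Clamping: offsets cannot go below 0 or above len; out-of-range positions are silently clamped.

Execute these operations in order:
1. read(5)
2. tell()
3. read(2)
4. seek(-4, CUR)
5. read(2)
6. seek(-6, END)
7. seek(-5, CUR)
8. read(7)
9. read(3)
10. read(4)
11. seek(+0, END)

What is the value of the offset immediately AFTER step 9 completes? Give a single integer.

After 1 (read(5)): returned 'JFGHQ', offset=5
After 2 (tell()): offset=5
After 3 (read(2)): returned 'YE', offset=7
After 4 (seek(-4, CUR)): offset=3
After 5 (read(2)): returned 'HQ', offset=5
After 6 (seek(-6, END)): offset=9
After 7 (seek(-5, CUR)): offset=4
After 8 (read(7)): returned 'QYEGJ7S', offset=11
After 9 (read(3)): returned '66V', offset=14

Answer: 14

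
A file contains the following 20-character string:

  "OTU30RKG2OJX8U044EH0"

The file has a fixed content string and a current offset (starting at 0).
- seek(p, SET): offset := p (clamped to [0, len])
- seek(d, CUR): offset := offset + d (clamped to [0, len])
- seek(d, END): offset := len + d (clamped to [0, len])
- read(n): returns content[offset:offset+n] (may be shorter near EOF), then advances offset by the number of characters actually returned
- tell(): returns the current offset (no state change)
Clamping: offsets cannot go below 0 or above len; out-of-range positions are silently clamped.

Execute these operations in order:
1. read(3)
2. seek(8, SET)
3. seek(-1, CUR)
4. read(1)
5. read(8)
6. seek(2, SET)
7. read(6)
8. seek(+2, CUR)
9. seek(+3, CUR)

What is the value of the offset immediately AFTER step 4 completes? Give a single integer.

Answer: 8

Derivation:
After 1 (read(3)): returned 'OTU', offset=3
After 2 (seek(8, SET)): offset=8
After 3 (seek(-1, CUR)): offset=7
After 4 (read(1)): returned 'G', offset=8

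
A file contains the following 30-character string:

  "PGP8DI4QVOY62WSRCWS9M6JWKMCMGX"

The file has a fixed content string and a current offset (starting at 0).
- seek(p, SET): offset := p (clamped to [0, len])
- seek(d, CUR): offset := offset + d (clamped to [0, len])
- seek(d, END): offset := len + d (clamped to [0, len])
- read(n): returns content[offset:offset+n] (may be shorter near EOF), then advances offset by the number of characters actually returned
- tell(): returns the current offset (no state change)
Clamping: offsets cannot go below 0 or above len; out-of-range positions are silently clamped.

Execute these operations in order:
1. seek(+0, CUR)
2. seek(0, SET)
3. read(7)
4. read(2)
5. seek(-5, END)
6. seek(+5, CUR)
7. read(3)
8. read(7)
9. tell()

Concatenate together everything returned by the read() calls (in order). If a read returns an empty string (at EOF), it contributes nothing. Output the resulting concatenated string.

Answer: PGP8DI4QV

Derivation:
After 1 (seek(+0, CUR)): offset=0
After 2 (seek(0, SET)): offset=0
After 3 (read(7)): returned 'PGP8DI4', offset=7
After 4 (read(2)): returned 'QV', offset=9
After 5 (seek(-5, END)): offset=25
After 6 (seek(+5, CUR)): offset=30
After 7 (read(3)): returned '', offset=30
After 8 (read(7)): returned '', offset=30
After 9 (tell()): offset=30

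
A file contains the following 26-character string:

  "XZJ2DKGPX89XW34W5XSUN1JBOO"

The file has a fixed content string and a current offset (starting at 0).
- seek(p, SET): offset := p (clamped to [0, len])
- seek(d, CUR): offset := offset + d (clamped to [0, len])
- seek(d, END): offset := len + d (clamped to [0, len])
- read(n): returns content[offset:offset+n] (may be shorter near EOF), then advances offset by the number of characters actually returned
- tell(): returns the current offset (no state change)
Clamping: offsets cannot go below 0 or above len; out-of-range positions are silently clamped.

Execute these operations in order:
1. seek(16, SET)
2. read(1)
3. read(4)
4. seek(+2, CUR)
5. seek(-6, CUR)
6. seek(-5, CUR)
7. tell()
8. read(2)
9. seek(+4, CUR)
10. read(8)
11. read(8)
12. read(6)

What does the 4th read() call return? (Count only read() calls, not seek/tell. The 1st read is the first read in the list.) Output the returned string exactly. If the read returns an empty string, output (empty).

Answer: SUN1JBOO

Derivation:
After 1 (seek(16, SET)): offset=16
After 2 (read(1)): returned '5', offset=17
After 3 (read(4)): returned 'XSUN', offset=21
After 4 (seek(+2, CUR)): offset=23
After 5 (seek(-6, CUR)): offset=17
After 6 (seek(-5, CUR)): offset=12
After 7 (tell()): offset=12
After 8 (read(2)): returned 'W3', offset=14
After 9 (seek(+4, CUR)): offset=18
After 10 (read(8)): returned 'SUN1JBOO', offset=26
After 11 (read(8)): returned '', offset=26
After 12 (read(6)): returned '', offset=26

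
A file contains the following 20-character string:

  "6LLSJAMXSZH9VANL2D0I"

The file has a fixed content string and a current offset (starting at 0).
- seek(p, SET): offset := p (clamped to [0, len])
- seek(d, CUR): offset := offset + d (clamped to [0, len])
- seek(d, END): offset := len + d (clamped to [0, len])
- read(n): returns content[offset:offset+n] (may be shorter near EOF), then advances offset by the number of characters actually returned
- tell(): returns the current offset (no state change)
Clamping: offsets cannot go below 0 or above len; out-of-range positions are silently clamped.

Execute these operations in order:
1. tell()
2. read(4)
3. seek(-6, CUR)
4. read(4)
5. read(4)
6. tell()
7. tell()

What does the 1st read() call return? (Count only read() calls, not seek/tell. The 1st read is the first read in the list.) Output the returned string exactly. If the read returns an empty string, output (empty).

After 1 (tell()): offset=0
After 2 (read(4)): returned '6LLS', offset=4
After 3 (seek(-6, CUR)): offset=0
After 4 (read(4)): returned '6LLS', offset=4
After 5 (read(4)): returned 'JAMX', offset=8
After 6 (tell()): offset=8
After 7 (tell()): offset=8

Answer: 6LLS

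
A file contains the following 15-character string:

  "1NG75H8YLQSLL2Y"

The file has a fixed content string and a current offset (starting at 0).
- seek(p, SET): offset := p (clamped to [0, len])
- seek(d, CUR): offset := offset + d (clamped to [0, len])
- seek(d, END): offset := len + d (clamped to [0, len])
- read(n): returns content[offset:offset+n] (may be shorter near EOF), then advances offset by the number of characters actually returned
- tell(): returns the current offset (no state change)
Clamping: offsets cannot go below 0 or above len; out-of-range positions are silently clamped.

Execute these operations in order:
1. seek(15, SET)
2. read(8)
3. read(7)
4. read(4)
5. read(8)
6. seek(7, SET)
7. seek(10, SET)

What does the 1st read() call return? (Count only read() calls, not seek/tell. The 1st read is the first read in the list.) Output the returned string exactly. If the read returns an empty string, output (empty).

After 1 (seek(15, SET)): offset=15
After 2 (read(8)): returned '', offset=15
After 3 (read(7)): returned '', offset=15
After 4 (read(4)): returned '', offset=15
After 5 (read(8)): returned '', offset=15
After 6 (seek(7, SET)): offset=7
After 7 (seek(10, SET)): offset=10

Answer: (empty)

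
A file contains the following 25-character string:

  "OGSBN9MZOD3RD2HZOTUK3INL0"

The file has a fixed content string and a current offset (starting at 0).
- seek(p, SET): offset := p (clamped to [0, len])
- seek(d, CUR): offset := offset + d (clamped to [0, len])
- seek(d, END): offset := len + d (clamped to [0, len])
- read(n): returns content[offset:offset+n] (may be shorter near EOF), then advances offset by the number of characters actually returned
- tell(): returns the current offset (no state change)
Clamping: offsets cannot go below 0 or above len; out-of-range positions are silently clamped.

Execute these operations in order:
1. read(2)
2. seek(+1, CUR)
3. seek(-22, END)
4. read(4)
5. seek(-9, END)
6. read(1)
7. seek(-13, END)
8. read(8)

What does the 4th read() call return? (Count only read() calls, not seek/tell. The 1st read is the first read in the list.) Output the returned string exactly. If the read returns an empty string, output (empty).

Answer: D2HZOTUK

Derivation:
After 1 (read(2)): returned 'OG', offset=2
After 2 (seek(+1, CUR)): offset=3
After 3 (seek(-22, END)): offset=3
After 4 (read(4)): returned 'BN9M', offset=7
After 5 (seek(-9, END)): offset=16
After 6 (read(1)): returned 'O', offset=17
After 7 (seek(-13, END)): offset=12
After 8 (read(8)): returned 'D2HZOTUK', offset=20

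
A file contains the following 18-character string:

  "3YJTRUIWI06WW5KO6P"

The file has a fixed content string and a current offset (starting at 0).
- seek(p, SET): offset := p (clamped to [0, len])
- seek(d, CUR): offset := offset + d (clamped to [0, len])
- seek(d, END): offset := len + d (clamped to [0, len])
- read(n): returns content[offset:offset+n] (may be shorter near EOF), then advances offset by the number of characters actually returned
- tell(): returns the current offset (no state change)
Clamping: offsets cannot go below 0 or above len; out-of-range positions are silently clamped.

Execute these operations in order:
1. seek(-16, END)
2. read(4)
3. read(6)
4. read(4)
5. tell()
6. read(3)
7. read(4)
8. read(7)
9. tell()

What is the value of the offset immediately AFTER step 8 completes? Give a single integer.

Answer: 18

Derivation:
After 1 (seek(-16, END)): offset=2
After 2 (read(4)): returned 'JTRU', offset=6
After 3 (read(6)): returned 'IWI06W', offset=12
After 4 (read(4)): returned 'W5KO', offset=16
After 5 (tell()): offset=16
After 6 (read(3)): returned '6P', offset=18
After 7 (read(4)): returned '', offset=18
After 8 (read(7)): returned '', offset=18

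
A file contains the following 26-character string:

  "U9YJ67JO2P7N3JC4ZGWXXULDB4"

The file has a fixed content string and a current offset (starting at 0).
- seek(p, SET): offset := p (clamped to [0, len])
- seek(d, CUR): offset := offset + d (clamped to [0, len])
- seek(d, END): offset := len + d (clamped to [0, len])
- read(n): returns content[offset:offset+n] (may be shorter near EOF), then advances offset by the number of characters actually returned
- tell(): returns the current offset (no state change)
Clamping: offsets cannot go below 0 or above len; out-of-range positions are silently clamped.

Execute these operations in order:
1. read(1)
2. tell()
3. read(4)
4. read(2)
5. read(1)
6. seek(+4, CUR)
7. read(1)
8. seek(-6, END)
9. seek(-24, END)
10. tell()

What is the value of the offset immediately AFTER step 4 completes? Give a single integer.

Answer: 7

Derivation:
After 1 (read(1)): returned 'U', offset=1
After 2 (tell()): offset=1
After 3 (read(4)): returned '9YJ6', offset=5
After 4 (read(2)): returned '7J', offset=7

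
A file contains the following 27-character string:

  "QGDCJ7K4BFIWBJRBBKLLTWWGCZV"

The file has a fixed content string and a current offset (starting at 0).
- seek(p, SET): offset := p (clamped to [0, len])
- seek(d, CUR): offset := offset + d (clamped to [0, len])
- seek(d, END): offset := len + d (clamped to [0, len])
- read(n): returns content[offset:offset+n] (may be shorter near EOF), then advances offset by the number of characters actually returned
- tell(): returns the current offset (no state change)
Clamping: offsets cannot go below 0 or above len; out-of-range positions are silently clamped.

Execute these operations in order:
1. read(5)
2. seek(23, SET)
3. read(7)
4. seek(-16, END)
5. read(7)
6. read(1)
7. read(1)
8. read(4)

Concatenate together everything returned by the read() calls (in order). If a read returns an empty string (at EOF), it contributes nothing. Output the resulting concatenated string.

Answer: QGDCJGCZVWBJRBBKLLTWWG

Derivation:
After 1 (read(5)): returned 'QGDCJ', offset=5
After 2 (seek(23, SET)): offset=23
After 3 (read(7)): returned 'GCZV', offset=27
After 4 (seek(-16, END)): offset=11
After 5 (read(7)): returned 'WBJRBBK', offset=18
After 6 (read(1)): returned 'L', offset=19
After 7 (read(1)): returned 'L', offset=20
After 8 (read(4)): returned 'TWWG', offset=24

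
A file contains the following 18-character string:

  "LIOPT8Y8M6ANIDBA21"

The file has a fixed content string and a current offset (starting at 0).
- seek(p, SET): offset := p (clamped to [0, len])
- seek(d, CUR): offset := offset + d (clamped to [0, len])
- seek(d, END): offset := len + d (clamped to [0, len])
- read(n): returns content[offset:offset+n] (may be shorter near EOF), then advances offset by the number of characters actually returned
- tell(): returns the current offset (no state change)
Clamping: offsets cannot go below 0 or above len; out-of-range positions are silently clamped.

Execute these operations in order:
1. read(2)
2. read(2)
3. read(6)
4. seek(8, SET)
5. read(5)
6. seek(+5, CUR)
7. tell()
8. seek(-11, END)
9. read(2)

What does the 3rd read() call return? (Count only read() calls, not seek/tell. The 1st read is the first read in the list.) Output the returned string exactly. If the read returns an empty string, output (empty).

After 1 (read(2)): returned 'LI', offset=2
After 2 (read(2)): returned 'OP', offset=4
After 3 (read(6)): returned 'T8Y8M6', offset=10
After 4 (seek(8, SET)): offset=8
After 5 (read(5)): returned 'M6ANI', offset=13
After 6 (seek(+5, CUR)): offset=18
After 7 (tell()): offset=18
After 8 (seek(-11, END)): offset=7
After 9 (read(2)): returned '8M', offset=9

Answer: T8Y8M6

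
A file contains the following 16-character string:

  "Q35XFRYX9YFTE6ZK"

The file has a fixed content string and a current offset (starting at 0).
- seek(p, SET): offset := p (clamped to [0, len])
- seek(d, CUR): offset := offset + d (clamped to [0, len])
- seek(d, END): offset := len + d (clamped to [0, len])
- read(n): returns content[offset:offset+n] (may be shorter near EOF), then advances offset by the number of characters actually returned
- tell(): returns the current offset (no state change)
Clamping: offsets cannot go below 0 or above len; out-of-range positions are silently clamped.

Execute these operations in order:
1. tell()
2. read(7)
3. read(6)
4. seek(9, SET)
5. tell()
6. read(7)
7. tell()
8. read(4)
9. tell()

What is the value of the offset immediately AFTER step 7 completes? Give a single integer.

After 1 (tell()): offset=0
After 2 (read(7)): returned 'Q35XFRY', offset=7
After 3 (read(6)): returned 'X9YFTE', offset=13
After 4 (seek(9, SET)): offset=9
After 5 (tell()): offset=9
After 6 (read(7)): returned 'YFTE6ZK', offset=16
After 7 (tell()): offset=16

Answer: 16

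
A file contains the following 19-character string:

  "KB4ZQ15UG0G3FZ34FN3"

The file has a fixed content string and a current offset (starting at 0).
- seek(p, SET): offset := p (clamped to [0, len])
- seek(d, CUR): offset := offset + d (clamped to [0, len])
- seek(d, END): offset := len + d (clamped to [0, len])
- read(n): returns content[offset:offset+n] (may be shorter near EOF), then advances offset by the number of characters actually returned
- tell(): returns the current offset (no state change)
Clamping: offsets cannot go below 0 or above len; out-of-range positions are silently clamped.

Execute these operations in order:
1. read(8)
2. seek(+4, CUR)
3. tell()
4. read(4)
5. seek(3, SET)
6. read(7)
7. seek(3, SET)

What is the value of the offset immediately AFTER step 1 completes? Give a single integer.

After 1 (read(8)): returned 'KB4ZQ15U', offset=8

Answer: 8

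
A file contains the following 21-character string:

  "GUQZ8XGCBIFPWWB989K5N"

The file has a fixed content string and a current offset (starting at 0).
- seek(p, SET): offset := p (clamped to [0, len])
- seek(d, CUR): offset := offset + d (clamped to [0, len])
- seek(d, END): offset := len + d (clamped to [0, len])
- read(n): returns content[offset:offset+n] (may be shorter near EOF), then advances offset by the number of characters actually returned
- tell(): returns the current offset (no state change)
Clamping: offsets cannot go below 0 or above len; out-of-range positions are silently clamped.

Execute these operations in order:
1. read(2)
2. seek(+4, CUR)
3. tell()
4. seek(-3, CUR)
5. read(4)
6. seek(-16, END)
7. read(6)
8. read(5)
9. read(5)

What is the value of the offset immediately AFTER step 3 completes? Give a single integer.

Answer: 6

Derivation:
After 1 (read(2)): returned 'GU', offset=2
After 2 (seek(+4, CUR)): offset=6
After 3 (tell()): offset=6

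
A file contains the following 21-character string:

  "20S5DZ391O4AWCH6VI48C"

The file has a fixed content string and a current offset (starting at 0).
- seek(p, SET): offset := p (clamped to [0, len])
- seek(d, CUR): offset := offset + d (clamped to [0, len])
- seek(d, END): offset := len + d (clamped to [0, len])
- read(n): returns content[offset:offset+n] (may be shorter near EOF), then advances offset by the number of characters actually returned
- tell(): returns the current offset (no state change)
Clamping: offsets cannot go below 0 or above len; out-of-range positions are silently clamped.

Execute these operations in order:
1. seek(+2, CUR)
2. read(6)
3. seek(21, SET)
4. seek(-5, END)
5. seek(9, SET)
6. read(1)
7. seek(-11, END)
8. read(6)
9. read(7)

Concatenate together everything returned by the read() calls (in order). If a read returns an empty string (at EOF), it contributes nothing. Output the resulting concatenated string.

Answer: S5DZ39O4AWCH6VI48C

Derivation:
After 1 (seek(+2, CUR)): offset=2
After 2 (read(6)): returned 'S5DZ39', offset=8
After 3 (seek(21, SET)): offset=21
After 4 (seek(-5, END)): offset=16
After 5 (seek(9, SET)): offset=9
After 6 (read(1)): returned 'O', offset=10
After 7 (seek(-11, END)): offset=10
After 8 (read(6)): returned '4AWCH6', offset=16
After 9 (read(7)): returned 'VI48C', offset=21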